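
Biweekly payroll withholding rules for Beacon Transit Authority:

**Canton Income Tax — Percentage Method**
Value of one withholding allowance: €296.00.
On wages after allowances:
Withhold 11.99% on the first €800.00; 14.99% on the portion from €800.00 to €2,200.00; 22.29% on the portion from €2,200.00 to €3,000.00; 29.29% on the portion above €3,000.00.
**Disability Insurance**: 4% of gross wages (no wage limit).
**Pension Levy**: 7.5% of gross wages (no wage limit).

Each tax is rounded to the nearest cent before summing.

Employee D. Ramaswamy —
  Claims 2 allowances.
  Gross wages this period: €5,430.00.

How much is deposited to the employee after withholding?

€3,783.10

Canton Income Tax: taxable = €5,430.00 − 2×€296.00 = €4,838.00
  €484.10 + 29.29% × (€4,838.00 − €3,000.00) = €484.10 + 29.29% × €1,838.00 = €1,022.45
Disability Insurance: 4% × €5,430.00 = €217.20
Pension Levy: 7.5% × €5,430.00 = €407.25
Total withheld: €1,022.45 + €217.20 + €407.25 = €1,646.90
Net pay: €5,430.00 − €1,646.90 = €3,783.10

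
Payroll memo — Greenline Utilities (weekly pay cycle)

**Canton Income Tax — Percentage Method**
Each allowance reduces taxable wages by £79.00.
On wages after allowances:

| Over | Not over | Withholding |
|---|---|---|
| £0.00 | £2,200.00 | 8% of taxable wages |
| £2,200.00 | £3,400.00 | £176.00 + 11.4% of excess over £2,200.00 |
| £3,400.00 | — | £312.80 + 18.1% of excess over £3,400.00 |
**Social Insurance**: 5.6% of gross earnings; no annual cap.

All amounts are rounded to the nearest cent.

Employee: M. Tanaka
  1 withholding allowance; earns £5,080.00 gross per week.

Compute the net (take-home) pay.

Canton Income Tax: taxable = £5,080.00 − 1×£79.00 = £5,001.00
  £312.80 + 18.1% × (£5,001.00 − £3,400.00) = £312.80 + 18.1% × £1,601.00 = £602.58
Social Insurance: 5.6% × £5,080.00 = £284.48
Total withheld: £602.58 + £284.48 = £887.06
Net pay: £5,080.00 − £887.06 = £4,192.94

£4,192.94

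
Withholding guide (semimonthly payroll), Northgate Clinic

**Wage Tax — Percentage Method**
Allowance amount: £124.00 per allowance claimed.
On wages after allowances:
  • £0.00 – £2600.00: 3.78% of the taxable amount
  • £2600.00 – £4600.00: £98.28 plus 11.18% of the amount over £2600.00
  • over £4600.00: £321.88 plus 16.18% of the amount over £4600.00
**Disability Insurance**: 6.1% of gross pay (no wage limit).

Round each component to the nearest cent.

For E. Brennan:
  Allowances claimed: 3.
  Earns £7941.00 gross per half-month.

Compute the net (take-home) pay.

Wage Tax: taxable = £7941.00 − 3×£124.00 = £7569.00
  £321.88 + 16.18% × (£7569.00 − £4600.00) = £321.88 + 16.18% × £2969.00 = £802.26
Disability Insurance: 6.1% × £7941.00 = £484.40
Total withheld: £802.26 + £484.40 = £1286.66
Net pay: £7941.00 − £1286.66 = £6654.34

£6654.34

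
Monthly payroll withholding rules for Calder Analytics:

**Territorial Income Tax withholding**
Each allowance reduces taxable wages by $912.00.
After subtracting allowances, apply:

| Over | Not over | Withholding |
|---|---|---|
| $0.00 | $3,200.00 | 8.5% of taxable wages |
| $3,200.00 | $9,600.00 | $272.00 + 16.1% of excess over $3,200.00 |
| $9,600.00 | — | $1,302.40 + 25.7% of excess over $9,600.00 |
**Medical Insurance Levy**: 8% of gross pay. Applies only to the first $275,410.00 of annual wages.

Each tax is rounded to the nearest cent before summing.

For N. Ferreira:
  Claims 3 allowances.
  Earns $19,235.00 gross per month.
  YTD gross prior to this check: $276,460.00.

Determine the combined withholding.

Territorial Income Tax: taxable = $19,235.00 − 3×$912.00 = $16,499.00
  $1,302.40 + 25.7% × ($16,499.00 − $9,600.00) = $1,302.40 + 25.7% × $6,899.00 = $3,075.44
Medical Insurance Levy: YTD $276,460.00 ≥ cap $275,410.00 → $0.00
Total: $3,075.44 + $0.00 = $3,075.44

$3,075.44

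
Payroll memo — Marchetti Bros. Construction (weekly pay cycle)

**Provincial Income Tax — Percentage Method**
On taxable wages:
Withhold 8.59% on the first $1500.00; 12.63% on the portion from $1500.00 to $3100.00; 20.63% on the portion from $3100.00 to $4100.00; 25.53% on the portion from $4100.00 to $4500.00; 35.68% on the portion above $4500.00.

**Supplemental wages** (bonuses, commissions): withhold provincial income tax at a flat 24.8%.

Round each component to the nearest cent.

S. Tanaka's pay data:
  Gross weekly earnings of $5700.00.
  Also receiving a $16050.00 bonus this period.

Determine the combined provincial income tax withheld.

Provincial Income Tax: taxable = $5700.00
  $639.35 + 35.68% × ($5700.00 − $4500.00) = $639.35 + 35.68% × $1200.00 = $1067.51
Supplemental (24.8% flat on bonus): 24.8% × $16050.00 = $3980.40
Total provincial income tax: $1067.51 + $3980.40 = $5047.91

$5047.91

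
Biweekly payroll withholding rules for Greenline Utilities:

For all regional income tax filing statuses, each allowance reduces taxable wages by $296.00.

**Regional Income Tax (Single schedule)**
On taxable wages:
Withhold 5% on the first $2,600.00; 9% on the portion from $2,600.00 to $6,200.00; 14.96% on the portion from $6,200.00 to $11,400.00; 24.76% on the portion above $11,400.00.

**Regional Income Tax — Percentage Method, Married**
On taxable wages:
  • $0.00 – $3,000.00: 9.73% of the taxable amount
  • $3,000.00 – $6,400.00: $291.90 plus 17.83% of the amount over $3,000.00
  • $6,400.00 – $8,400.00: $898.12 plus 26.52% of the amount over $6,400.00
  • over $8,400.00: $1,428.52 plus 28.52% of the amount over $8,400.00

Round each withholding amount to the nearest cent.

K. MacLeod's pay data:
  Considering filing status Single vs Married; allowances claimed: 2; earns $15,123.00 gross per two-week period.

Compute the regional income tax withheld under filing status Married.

$3,177.08

Regional Income Tax (Married): taxable = $15,123.00 − 2×$296.00 = $14,531.00
  $1,428.52 + 28.52% × ($14,531.00 − $8,400.00) = $1,428.52 + 28.52% × $6,131.00 = $3,177.08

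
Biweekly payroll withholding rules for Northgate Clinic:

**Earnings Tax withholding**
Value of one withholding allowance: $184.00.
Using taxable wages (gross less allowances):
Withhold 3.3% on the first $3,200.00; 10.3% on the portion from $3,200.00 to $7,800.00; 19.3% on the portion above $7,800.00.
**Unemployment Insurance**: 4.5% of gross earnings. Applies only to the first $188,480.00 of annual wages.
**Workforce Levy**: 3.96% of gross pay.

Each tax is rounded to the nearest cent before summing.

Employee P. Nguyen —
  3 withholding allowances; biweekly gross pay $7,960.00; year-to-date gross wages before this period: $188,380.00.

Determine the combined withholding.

Earnings Tax: taxable = $7,960.00 − 3×$184.00 = $7,408.00
  $105.60 + 10.3% × ($7,408.00 − $3,200.00) = $105.60 + 10.3% × $4,208.00 = $539.02
Unemployment Insurance: cap $188,480.00 − YTD $188,380.00 = $100.00 subject; 4.5% × $100.00 = $4.50
Workforce Levy: 3.96% × $7,960.00 = $315.22
Total: $539.02 + $4.50 + $315.22 = $858.74

$858.74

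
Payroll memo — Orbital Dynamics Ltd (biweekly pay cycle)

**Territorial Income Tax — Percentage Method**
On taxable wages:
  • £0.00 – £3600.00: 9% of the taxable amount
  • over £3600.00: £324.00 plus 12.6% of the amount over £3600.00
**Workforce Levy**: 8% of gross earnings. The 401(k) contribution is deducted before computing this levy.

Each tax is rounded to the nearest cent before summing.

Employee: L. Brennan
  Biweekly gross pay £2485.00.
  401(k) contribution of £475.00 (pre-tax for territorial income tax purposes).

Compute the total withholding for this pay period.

Territorial Income Tax: taxable = £2485.00 − £475.00 = £2010.00
  9% × £2010.00 = £180.90
Workforce Levy: 8% × £2010.00 = £160.80
Total: £180.90 + £160.80 = £341.70

£341.70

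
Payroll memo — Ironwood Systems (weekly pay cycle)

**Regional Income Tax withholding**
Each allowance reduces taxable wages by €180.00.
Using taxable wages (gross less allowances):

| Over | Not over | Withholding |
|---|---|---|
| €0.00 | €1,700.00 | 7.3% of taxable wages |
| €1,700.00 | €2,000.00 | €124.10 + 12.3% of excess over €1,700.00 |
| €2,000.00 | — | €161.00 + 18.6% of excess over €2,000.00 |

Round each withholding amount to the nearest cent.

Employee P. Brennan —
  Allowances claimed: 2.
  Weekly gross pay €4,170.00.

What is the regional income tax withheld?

€497.66

Regional Income Tax: taxable = €4,170.00 − 2×€180.00 = €3,810.00
  €161.00 + 18.6% × (€3,810.00 − €2,000.00) = €161.00 + 18.6% × €1,810.00 = €497.66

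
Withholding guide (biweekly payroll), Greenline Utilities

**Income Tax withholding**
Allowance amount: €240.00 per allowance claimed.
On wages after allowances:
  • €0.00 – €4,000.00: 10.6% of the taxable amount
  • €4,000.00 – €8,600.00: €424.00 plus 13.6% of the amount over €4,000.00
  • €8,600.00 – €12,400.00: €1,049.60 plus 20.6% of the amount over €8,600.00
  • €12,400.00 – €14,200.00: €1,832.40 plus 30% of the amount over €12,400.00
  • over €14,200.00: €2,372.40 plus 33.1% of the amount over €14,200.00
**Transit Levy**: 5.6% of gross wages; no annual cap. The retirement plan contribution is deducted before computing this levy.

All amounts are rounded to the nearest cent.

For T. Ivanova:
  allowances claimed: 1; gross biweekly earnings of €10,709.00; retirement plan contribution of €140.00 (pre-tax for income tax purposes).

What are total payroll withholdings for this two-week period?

€1,997.63

Income Tax: taxable = €10,709.00 − €140.00 − 1×€240.00 = €10,329.00
  €1,049.60 + 20.6% × (€10,329.00 − €8,600.00) = €1,049.60 + 20.6% × €1,729.00 = €1,405.77
Transit Levy: 5.6% × €10,569.00 = €591.86
Total: €1,405.77 + €591.86 = €1,997.63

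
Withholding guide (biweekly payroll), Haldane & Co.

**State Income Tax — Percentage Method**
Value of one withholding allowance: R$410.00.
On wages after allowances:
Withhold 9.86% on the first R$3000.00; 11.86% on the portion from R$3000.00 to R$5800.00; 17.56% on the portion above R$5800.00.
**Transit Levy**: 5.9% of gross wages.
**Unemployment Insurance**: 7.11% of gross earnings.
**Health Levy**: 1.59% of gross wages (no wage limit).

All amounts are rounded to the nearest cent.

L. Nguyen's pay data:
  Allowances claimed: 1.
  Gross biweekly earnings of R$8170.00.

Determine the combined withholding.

State Income Tax: taxable = R$8170.00 − 1×R$410.00 = R$7760.00
  R$627.88 + 17.56% × (R$7760.00 − R$5800.00) = R$627.88 + 17.56% × R$1960.00 = R$972.06
Transit Levy: 5.9% × R$8170.00 = R$482.03
Unemployment Insurance: 7.11% × R$8170.00 = R$580.89
Health Levy: 1.59% × R$8170.00 = R$129.90
Total: R$972.06 + R$482.03 + R$580.89 + R$129.90 = R$2164.88

R$2164.88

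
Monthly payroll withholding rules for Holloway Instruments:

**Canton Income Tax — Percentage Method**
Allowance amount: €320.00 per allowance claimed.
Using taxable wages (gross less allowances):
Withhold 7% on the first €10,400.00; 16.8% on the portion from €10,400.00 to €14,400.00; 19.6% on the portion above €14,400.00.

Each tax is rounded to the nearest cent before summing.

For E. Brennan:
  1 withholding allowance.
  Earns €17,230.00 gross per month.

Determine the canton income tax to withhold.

€1,891.96

Canton Income Tax: taxable = €17,230.00 − 1×€320.00 = €16,910.00
  €1,400.00 + 19.6% × (€16,910.00 − €14,400.00) = €1,400.00 + 19.6% × €2,510.00 = €1,891.96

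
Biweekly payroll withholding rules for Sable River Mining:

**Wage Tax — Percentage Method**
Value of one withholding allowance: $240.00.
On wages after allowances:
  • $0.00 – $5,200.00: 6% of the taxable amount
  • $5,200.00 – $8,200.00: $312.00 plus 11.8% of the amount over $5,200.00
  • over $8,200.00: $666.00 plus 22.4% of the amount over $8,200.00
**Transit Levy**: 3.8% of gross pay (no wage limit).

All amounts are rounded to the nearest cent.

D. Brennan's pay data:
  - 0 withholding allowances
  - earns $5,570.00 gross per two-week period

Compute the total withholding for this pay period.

Wage Tax: taxable = $5,570.00
  $312.00 + 11.8% × ($5,570.00 − $5,200.00) = $312.00 + 11.8% × $370.00 = $355.66
Transit Levy: 3.8% × $5,570.00 = $211.66
Total: $355.66 + $211.66 = $567.32

$567.32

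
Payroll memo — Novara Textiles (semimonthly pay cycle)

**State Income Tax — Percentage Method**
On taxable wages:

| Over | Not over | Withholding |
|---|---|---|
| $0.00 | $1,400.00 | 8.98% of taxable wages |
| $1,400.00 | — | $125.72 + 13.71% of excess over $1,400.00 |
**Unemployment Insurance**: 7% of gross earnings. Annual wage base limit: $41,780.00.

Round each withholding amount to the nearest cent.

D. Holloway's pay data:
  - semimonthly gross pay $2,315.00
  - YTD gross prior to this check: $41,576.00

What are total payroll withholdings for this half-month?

$265.45

State Income Tax: taxable = $2,315.00
  $125.72 + 13.71% × ($2,315.00 − $1,400.00) = $125.72 + 13.71% × $915.00 = $251.17
Unemployment Insurance: cap $41,780.00 − YTD $41,576.00 = $204.00 subject; 7% × $204.00 = $14.28
Total: $251.17 + $14.28 = $265.45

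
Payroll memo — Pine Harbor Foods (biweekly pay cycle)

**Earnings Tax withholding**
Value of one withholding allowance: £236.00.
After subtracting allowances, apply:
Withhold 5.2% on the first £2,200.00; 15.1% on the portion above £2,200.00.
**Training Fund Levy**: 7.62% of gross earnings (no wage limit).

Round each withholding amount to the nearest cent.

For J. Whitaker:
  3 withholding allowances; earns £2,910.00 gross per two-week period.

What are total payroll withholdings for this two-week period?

Earnings Tax: taxable = £2,910.00 − 3×£236.00 = £2,202.00
  £114.40 + 15.1% × (£2,202.00 − £2,200.00) = £114.40 + 15.1% × £2.00 = £114.70
Training Fund Levy: 7.62% × £2,910.00 = £221.74
Total: £114.70 + £221.74 = £336.44

£336.44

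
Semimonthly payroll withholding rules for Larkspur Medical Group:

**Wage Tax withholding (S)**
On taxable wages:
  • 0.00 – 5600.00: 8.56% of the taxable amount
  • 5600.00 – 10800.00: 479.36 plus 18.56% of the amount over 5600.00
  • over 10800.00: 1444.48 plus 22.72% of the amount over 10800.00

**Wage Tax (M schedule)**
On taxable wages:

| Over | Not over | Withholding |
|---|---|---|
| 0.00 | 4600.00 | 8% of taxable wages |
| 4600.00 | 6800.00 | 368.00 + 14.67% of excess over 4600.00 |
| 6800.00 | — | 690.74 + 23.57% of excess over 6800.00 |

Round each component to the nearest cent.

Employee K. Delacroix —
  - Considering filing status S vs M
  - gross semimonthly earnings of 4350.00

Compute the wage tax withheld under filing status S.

Wage Tax (S): taxable = 4350.00
  8.56% × 4350.00 = 372.36

372.36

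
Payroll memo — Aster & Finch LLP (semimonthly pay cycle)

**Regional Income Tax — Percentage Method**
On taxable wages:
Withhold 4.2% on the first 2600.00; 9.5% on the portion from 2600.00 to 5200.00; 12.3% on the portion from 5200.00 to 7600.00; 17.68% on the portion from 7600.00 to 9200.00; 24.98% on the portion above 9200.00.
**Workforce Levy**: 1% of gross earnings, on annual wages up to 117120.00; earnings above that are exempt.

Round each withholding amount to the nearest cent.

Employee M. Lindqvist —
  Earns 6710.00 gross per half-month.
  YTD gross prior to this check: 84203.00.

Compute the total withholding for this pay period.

Regional Income Tax: taxable = 6710.00
  356.20 + 12.3% × (6710.00 − 5200.00) = 356.20 + 12.3% × 1510.00 = 541.93
Workforce Levy: 1% × 6710.00 = 67.10
Total: 541.93 + 67.10 = 609.03

609.03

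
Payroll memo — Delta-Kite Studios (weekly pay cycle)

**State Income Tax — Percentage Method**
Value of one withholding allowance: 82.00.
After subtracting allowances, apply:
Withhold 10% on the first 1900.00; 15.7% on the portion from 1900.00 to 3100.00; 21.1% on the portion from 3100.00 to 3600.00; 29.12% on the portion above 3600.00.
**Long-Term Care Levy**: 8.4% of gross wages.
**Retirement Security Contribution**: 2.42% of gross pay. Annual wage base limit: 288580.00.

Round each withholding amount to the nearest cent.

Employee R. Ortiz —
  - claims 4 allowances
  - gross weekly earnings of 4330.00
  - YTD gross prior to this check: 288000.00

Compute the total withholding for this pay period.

State Income Tax: taxable = 4330.00 − 4×82.00 = 4002.00
  483.90 + 29.12% × (4002.00 − 3600.00) = 483.90 + 29.12% × 402.00 = 600.96
Long-Term Care Levy: 8.4% × 4330.00 = 363.72
Retirement Security Contribution: cap 288580.00 − YTD 288000.00 = 580.00 subject; 2.42% × 580.00 = 14.04
Total: 600.96 + 363.72 + 14.04 = 978.72

978.72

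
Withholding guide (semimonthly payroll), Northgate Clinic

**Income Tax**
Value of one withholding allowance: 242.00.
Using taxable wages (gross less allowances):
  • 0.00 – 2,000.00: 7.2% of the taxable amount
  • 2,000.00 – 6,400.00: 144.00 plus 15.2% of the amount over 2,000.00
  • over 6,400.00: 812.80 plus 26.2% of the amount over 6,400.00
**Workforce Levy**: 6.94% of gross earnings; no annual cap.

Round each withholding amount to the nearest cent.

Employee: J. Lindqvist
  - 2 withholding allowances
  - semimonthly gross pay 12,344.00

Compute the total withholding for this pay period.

Income Tax: taxable = 12,344.00 − 2×242.00 = 11,860.00
  812.80 + 26.2% × (11,860.00 − 6,400.00) = 812.80 + 26.2% × 5,460.00 = 2,243.32
Workforce Levy: 6.94% × 12,344.00 = 856.67
Total: 2,243.32 + 856.67 = 3,099.99

3,099.99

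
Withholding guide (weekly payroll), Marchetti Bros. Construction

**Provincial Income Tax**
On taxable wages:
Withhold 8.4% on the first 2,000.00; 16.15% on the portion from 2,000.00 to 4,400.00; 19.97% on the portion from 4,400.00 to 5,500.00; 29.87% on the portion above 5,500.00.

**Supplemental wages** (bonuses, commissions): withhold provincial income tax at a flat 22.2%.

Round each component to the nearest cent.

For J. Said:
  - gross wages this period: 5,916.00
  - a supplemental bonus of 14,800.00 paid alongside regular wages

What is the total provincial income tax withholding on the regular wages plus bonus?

4,185.13

Provincial Income Tax: taxable = 5,916.00
  775.27 + 29.87% × (5,916.00 − 5,500.00) = 775.27 + 29.87% × 416.00 = 899.53
Supplemental (22.2% flat on bonus): 22.2% × 14,800.00 = 3,285.60
Total provincial income tax: 899.53 + 3,285.60 = 4,185.13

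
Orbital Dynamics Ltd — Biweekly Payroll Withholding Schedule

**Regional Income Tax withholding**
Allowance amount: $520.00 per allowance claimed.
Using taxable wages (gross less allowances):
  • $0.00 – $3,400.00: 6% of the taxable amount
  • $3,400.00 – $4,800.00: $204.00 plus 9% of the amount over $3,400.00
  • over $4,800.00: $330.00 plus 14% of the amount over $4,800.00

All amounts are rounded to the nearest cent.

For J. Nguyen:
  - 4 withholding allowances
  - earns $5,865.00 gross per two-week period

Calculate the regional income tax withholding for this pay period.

$238.65

Regional Income Tax: taxable = $5,865.00 − 4×$520.00 = $3,785.00
  $204.00 + 9% × ($3,785.00 − $3,400.00) = $204.00 + 9% × $385.00 = $238.65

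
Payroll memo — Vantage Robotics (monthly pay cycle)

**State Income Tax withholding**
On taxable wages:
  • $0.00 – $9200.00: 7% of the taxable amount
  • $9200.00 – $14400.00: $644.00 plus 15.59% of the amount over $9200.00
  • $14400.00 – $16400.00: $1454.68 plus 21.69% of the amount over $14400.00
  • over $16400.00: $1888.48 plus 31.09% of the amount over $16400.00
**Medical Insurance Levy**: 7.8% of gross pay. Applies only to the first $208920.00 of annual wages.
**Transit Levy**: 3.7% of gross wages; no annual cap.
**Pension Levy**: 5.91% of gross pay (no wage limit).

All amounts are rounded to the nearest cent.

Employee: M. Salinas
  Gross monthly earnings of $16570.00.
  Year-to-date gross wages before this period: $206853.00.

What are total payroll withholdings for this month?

$3694.94

State Income Tax: taxable = $16570.00
  $1888.48 + 31.09% × ($16570.00 − $16400.00) = $1888.48 + 31.09% × $170.00 = $1941.33
Medical Insurance Levy: cap $208920.00 − YTD $206853.00 = $2067.00 subject; 7.8% × $2067.00 = $161.23
Transit Levy: 3.7% × $16570.00 = $613.09
Pension Levy: 5.91% × $16570.00 = $979.29
Total: $1941.33 + $161.23 + $613.09 + $979.29 = $3694.94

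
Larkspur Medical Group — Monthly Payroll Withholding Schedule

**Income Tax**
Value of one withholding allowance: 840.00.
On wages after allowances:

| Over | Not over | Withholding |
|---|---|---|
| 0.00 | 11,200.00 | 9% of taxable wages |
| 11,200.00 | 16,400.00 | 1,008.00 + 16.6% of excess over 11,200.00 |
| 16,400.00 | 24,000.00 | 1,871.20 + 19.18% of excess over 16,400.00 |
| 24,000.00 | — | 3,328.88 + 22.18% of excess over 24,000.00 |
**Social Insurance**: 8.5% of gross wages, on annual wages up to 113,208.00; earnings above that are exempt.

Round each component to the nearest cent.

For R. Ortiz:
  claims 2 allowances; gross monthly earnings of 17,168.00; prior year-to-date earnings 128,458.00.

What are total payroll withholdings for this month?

1,719.81

Income Tax: taxable = 17,168.00 − 2×840.00 = 15,488.00
  1,008.00 + 16.6% × (15,488.00 − 11,200.00) = 1,008.00 + 16.6% × 4,288.00 = 1,719.81
Social Insurance: YTD 128,458.00 ≥ cap 113,208.00 → 0.00
Total: 1,719.81 + 0.00 = 1,719.81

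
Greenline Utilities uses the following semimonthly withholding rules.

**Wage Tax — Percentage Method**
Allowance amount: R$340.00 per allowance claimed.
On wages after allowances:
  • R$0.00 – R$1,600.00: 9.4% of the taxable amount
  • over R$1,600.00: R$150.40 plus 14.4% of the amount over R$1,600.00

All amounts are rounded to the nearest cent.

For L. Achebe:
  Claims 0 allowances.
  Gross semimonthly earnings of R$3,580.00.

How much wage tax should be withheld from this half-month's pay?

R$435.52

Wage Tax: taxable = R$3,580.00
  R$150.40 + 14.4% × (R$3,580.00 − R$1,600.00) = R$150.40 + 14.4% × R$1,980.00 = R$435.52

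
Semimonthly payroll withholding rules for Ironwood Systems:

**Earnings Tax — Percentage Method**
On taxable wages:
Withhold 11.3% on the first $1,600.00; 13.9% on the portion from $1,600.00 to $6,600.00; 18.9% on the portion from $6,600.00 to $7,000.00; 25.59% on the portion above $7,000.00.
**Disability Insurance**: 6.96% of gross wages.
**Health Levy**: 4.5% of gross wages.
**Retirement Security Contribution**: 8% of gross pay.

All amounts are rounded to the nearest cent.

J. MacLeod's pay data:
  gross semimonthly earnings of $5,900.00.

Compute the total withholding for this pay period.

Earnings Tax: taxable = $5,900.00
  $180.80 + 13.9% × ($5,900.00 − $1,600.00) = $180.80 + 13.9% × $4,300.00 = $778.50
Disability Insurance: 6.96% × $5,900.00 = $410.64
Health Levy: 4.5% × $5,900.00 = $265.50
Retirement Security Contribution: 8% × $5,900.00 = $472.00
Total: $778.50 + $410.64 + $265.50 + $472.00 = $1,926.64

$1,926.64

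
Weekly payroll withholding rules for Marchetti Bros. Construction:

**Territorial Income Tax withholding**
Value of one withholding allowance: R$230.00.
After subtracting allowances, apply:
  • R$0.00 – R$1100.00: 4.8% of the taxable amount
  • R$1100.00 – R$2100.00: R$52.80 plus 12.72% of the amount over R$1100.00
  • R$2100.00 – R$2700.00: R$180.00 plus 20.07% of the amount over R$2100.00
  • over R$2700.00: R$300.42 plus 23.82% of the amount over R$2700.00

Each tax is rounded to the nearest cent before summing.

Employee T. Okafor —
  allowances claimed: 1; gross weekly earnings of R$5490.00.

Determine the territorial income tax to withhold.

R$910.21

Territorial Income Tax: taxable = R$5490.00 − 1×R$230.00 = R$5260.00
  R$300.42 + 23.82% × (R$5260.00 − R$2700.00) = R$300.42 + 23.82% × R$2560.00 = R$910.21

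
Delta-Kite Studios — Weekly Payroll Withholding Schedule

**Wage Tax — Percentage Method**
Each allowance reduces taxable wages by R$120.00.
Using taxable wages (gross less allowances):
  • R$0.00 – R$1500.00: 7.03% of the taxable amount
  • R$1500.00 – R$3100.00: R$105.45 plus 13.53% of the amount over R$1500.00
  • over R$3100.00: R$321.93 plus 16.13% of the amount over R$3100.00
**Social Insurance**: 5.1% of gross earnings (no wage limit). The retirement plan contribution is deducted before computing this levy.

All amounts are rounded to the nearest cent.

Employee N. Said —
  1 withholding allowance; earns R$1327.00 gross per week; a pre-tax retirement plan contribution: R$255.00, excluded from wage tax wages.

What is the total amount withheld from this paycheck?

Wage Tax: taxable = R$1327.00 − R$255.00 − 1×R$120.00 = R$952.00
  7.03% × R$952.00 = R$66.93
Social Insurance: 5.1% × R$1072.00 = R$54.67
Total: R$66.93 + R$54.67 = R$121.60

R$121.60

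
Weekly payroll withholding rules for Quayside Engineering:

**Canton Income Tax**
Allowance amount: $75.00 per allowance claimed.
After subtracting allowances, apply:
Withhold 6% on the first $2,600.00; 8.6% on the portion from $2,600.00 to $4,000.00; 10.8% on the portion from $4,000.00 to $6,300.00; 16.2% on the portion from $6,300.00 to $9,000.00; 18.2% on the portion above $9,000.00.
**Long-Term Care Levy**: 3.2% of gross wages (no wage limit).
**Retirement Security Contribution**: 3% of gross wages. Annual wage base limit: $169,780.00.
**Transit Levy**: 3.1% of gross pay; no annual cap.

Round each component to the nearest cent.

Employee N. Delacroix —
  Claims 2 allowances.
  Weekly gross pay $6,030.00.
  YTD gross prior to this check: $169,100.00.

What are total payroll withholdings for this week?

$879.73

Canton Income Tax: taxable = $6,030.00 − 2×$75.00 = $5,880.00
  $276.40 + 10.8% × ($5,880.00 − $4,000.00) = $276.40 + 10.8% × $1,880.00 = $479.44
Long-Term Care Levy: 3.2% × $6,030.00 = $192.96
Retirement Security Contribution: cap $169,780.00 − YTD $169,100.00 = $680.00 subject; 3% × $680.00 = $20.40
Transit Levy: 3.1% × $6,030.00 = $186.93
Total: $479.44 + $192.96 + $20.40 + $186.93 = $879.73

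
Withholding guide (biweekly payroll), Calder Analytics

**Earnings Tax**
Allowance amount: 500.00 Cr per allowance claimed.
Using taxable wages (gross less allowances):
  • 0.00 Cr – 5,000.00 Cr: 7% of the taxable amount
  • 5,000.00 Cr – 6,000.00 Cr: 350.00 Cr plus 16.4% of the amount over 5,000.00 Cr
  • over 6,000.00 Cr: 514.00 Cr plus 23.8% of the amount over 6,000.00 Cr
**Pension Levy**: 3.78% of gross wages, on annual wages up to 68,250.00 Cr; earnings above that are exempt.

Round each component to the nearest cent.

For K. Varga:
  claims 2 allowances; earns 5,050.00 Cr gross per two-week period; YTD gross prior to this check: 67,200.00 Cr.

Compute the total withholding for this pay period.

323.19 Cr

Earnings Tax: taxable = 5,050.00 Cr − 2×500.00 Cr = 4,050.00 Cr
  7% × 4,050.00 Cr = 283.50 Cr
Pension Levy: cap 68,250.00 Cr − YTD 67,200.00 Cr = 1,050.00 Cr subject; 3.78% × 1,050.00 Cr = 39.69 Cr
Total: 283.50 Cr + 39.69 Cr = 323.19 Cr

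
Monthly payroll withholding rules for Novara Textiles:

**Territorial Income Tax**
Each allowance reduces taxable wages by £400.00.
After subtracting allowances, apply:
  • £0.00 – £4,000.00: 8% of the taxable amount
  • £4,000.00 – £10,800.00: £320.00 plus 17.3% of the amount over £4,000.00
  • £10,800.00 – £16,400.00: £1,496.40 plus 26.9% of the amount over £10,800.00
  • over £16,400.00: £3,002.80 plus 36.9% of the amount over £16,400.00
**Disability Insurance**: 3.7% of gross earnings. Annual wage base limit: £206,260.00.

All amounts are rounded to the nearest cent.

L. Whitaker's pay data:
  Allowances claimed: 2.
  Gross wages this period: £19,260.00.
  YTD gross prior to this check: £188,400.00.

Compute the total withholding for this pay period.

£4,423.76

Territorial Income Tax: taxable = £19,260.00 − 2×£400.00 = £18,460.00
  £3,002.80 + 36.9% × (£18,460.00 − £16,400.00) = £3,002.80 + 36.9% × £2,060.00 = £3,762.94
Disability Insurance: cap £206,260.00 − YTD £188,400.00 = £17,860.00 subject; 3.7% × £17,860.00 = £660.82
Total: £3,762.94 + £660.82 = £4,423.76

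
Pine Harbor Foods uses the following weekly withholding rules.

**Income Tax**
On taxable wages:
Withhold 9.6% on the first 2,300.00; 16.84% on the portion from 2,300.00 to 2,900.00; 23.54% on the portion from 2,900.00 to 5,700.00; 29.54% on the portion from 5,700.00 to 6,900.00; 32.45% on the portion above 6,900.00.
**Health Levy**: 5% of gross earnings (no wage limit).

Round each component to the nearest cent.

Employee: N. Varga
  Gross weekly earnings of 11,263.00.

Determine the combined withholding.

Income Tax: taxable = 11,263.00
  1,335.44 + 32.45% × (11,263.00 − 6,900.00) = 1,335.44 + 32.45% × 4,363.00 = 2,751.23
Health Levy: 5% × 11,263.00 = 563.15
Total: 2,751.23 + 563.15 = 3,314.38

3,314.38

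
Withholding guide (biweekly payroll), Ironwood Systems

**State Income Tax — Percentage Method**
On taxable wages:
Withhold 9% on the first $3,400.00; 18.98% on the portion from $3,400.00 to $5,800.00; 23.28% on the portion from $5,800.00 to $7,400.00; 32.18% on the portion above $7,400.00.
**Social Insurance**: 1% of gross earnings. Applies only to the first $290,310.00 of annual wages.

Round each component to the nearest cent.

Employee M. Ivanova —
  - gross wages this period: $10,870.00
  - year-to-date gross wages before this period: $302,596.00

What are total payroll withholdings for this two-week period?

$2,250.65

State Income Tax: taxable = $10,870.00
  $1,134.00 + 32.18% × ($10,870.00 − $7,400.00) = $1,134.00 + 32.18% × $3,470.00 = $2,250.65
Social Insurance: YTD $302,596.00 ≥ cap $290,310.00 → $0.00
Total: $2,250.65 + $0.00 = $2,250.65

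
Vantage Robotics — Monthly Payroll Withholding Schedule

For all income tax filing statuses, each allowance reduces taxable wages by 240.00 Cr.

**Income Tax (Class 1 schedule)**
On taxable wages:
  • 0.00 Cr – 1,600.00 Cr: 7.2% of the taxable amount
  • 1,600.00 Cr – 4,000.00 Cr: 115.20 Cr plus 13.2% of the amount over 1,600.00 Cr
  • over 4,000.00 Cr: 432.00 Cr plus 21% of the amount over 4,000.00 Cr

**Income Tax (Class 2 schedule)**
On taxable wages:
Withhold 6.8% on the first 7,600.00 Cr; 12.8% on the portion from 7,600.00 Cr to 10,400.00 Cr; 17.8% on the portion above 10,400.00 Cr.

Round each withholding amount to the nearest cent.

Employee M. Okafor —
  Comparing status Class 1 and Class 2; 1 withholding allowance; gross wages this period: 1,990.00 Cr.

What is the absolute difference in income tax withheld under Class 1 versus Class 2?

Income Tax (Class 1): taxable = 1,990.00 Cr − 1×240.00 Cr = 1,750.00 Cr
  115.20 Cr + 13.2% × (1,750.00 Cr − 1,600.00 Cr) = 115.20 Cr + 13.2% × 150.00 Cr = 135.00 Cr
Income Tax (Class 2): taxable = 1,990.00 Cr − 1×240.00 Cr = 1,750.00 Cr
  6.8% × 1,750.00 Cr = 119.00 Cr
Difference: |135.00 Cr − 119.00 Cr| = 16.00 Cr (higher under Class 1)

16.00 Cr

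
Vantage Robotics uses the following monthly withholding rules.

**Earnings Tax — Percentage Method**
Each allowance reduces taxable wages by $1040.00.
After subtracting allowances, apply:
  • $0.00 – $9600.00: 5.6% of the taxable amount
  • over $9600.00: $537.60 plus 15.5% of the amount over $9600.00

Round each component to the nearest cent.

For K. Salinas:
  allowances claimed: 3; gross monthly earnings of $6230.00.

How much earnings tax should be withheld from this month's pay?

$174.16

Earnings Tax: taxable = $6230.00 − 3×$1040.00 = $3110.00
  5.6% × $3110.00 = $174.16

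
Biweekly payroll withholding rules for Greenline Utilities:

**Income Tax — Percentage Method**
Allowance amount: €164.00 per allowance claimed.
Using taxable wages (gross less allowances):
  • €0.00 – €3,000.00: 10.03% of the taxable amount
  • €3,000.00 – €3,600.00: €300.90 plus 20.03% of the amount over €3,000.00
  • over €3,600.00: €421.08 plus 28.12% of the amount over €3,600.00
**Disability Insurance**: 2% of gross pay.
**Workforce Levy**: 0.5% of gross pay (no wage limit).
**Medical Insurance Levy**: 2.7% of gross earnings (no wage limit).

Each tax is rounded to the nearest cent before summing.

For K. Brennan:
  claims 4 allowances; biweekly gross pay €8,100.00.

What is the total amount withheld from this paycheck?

Income Tax: taxable = €8,100.00 − 4×€164.00 = €7,444.00
  €421.08 + 28.12% × (€7,444.00 − €3,600.00) = €421.08 + 28.12% × €3,844.00 = €1,502.01
Disability Insurance: 2% × €8,100.00 = €162.00
Workforce Levy: 0.5% × €8,100.00 = €40.50
Medical Insurance Levy: 2.7% × €8,100.00 = €218.70
Total: €1,502.01 + €162.00 + €40.50 + €218.70 = €1,923.21

€1,923.21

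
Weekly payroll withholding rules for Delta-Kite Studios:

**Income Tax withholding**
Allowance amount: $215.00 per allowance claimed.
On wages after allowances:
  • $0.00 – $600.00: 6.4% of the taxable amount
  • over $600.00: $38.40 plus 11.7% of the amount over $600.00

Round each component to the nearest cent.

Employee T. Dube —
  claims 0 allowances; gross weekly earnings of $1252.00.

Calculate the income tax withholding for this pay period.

Income Tax: taxable = $1252.00
  $38.40 + 11.7% × ($1252.00 − $600.00) = $38.40 + 11.7% × $652.00 = $114.68

$114.68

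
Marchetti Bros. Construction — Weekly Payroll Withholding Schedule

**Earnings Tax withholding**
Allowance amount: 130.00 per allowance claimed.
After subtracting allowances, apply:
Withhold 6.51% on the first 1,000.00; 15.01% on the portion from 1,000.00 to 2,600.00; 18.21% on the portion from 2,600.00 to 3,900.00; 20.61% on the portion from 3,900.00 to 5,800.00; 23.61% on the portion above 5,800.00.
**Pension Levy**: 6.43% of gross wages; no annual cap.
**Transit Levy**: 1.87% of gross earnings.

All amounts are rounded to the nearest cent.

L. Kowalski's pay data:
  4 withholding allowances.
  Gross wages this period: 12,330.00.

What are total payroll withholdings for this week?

Earnings Tax: taxable = 12,330.00 − 4×130.00 = 11,810.00
  933.58 + 23.61% × (11,810.00 − 5,800.00) = 933.58 + 23.61% × 6,010.00 = 2,352.54
Pension Levy: 6.43% × 12,330.00 = 792.82
Transit Levy: 1.87% × 12,330.00 = 230.57
Total: 2,352.54 + 792.82 + 230.57 = 3,375.93

3,375.93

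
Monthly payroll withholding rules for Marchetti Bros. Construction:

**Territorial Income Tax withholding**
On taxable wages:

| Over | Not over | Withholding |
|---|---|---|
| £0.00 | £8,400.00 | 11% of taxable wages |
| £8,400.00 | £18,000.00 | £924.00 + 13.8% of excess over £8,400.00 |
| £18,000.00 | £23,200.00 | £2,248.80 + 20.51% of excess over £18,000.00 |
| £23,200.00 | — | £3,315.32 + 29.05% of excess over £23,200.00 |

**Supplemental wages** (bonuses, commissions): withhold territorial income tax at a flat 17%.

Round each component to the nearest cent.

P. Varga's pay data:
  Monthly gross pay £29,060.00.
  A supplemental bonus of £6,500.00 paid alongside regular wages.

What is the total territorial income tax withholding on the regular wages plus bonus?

£6,122.65

Territorial Income Tax: taxable = £29,060.00
  £3,315.32 + 29.05% × (£29,060.00 − £23,200.00) = £3,315.32 + 29.05% × £5,860.00 = £5,017.65
Supplemental (17% flat on bonus): 17% × £6,500.00 = £1,105.00
Total territorial income tax: £5,017.65 + £1,105.00 = £6,122.65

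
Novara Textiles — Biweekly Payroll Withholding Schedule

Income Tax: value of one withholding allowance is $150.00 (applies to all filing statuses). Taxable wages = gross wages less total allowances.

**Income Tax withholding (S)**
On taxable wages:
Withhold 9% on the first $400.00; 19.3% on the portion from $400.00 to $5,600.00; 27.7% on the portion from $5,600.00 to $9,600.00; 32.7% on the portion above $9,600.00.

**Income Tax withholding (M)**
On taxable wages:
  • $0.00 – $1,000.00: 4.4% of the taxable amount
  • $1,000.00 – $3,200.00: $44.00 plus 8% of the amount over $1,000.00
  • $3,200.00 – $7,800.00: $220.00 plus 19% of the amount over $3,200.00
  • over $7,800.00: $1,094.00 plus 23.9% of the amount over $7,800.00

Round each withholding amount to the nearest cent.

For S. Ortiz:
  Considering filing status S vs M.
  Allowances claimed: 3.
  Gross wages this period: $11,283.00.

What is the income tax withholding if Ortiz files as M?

Income Tax (M): taxable = $11,283.00 − 3×$150.00 = $10,833.00
  $1,094.00 + 23.9% × ($10,833.00 − $7,800.00) = $1,094.00 + 23.9% × $3,033.00 = $1,818.89

$1,818.89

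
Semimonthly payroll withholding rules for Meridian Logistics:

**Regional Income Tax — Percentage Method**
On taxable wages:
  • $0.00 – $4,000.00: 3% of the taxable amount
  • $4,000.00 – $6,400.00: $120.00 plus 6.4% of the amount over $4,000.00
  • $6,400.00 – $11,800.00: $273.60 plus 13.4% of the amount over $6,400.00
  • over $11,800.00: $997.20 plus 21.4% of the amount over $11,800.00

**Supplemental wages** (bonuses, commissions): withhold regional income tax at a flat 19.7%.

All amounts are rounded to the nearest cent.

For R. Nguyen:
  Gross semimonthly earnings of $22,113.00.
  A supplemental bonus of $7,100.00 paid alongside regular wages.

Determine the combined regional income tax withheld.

$4,602.88

Regional Income Tax: taxable = $22,113.00
  $997.20 + 21.4% × ($22,113.00 − $11,800.00) = $997.20 + 21.4% × $10,313.00 = $3,204.18
Supplemental (19.7% flat on bonus): 19.7% × $7,100.00 = $1,398.70
Total regional income tax: $3,204.18 + $1,398.70 = $4,602.88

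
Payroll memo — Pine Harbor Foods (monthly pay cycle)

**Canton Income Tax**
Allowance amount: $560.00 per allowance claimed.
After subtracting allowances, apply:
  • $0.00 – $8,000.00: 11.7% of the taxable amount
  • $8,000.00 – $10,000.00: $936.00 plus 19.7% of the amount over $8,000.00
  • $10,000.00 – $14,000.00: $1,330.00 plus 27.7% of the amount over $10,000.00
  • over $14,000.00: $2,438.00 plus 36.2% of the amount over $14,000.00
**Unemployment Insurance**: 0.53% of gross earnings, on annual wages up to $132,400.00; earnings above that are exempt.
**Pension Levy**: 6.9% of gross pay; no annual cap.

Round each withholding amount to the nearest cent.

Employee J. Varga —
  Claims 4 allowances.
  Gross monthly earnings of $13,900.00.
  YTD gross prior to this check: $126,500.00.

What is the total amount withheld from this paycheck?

$2,780.19

Canton Income Tax: taxable = $13,900.00 − 4×$560.00 = $11,660.00
  $1,330.00 + 27.7% × ($11,660.00 − $10,000.00) = $1,330.00 + 27.7% × $1,660.00 = $1,789.82
Unemployment Insurance: cap $132,400.00 − YTD $126,500.00 = $5,900.00 subject; 0.53% × $5,900.00 = $31.27
Pension Levy: 6.9% × $13,900.00 = $959.10
Total: $1,789.82 + $31.27 + $959.10 = $2,780.19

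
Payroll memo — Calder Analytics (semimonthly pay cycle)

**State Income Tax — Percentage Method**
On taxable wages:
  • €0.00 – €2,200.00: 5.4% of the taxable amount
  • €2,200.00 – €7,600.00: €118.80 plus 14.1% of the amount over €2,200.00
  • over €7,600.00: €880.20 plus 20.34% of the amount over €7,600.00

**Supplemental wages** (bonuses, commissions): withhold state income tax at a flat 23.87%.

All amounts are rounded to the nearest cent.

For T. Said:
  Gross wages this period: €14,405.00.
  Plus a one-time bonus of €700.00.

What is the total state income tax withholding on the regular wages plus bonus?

State Income Tax: taxable = €14,405.00
  €880.20 + 20.34% × (€14,405.00 − €7,600.00) = €880.20 + 20.34% × €6,805.00 = €2,264.34
Supplemental (23.87% flat on bonus): 23.87% × €700.00 = €167.09
Total state income tax: €2,264.34 + €167.09 = €2,431.43

€2,431.43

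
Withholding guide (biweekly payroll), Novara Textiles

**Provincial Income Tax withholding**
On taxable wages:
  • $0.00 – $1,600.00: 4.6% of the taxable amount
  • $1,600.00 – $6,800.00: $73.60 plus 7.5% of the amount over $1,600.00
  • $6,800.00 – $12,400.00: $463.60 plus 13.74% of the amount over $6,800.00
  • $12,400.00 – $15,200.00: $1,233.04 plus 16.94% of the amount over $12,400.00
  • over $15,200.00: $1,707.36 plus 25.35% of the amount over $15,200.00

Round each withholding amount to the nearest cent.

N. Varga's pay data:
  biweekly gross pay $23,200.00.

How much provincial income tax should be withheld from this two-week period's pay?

Provincial Income Tax: taxable = $23,200.00
  $1,707.36 + 25.35% × ($23,200.00 − $15,200.00) = $1,707.36 + 25.35% × $8,000.00 = $3,735.36

$3,735.36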